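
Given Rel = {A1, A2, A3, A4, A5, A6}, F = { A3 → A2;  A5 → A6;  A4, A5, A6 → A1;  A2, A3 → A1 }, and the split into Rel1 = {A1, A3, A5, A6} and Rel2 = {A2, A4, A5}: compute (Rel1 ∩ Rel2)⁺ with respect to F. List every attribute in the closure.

Rel1 ∩ Rel2 = {A5}.
A5 → A6 applies, adding A6
Closure: {A5, A6}.

A5, A6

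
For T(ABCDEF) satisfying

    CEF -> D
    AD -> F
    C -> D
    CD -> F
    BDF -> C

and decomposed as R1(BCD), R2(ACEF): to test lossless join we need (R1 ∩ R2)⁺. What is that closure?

R1 ∩ R2 = {C}.
C → D applies, adding D
CD → F applies, adding F
Closure: {CDF}.

CDF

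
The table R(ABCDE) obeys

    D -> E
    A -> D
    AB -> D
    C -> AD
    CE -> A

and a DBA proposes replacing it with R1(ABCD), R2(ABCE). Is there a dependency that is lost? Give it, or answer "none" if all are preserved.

Check D → E: no single fragment contains all of {DE}, and the restricted closure of {D} across the fragments never reaches {E}.
A → D is preserved.
AB → D is preserved.
C → AD is preserved.
CE → A is preserved.

D -> E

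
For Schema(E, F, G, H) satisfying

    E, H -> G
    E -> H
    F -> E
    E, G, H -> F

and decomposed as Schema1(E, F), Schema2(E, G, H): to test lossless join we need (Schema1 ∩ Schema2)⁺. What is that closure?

Schema1 ∩ Schema2 = {E}.
E → H applies, adding H
E, H → G applies, adding G
E, G, H → F applies, adding F
Closure: {E, F, G, H}.

E, F, G, H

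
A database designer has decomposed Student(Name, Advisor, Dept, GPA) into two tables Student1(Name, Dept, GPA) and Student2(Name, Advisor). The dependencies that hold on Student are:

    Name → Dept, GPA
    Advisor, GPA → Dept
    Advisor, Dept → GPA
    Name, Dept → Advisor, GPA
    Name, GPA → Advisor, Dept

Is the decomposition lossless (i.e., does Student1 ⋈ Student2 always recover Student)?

Common attributes: Student1 ∩ Student2 = {Name}.
Closure of {Name}: Name → Dept, GPA applies, adding Dept, GPA; Name, Dept → Advisor, GPA applies, adding Advisor. So (Name)⁺ = {Name, Advisor, Dept, GPA}.
This closure contains every attribute of Student1, so Student1 ∩ Student2 → Student1. The join is lossless.

Yes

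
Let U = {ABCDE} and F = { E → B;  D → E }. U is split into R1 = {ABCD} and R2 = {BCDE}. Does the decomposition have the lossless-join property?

Common attributes: R1 ∩ R2 = {BCD}.
Closure of {BCD}: D → E applies, adding E. So (BCD)⁺ = {BCDE}.
This closure contains every attribute of R2, so R1 ∩ R2 → R2. The join is lossless.

Yes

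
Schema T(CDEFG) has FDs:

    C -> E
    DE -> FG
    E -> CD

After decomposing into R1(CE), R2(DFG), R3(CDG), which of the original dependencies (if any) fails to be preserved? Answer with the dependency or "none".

DE -> FG

Check DE → FG: no single fragment contains all of {DEFG}, and the restricted closure of {DE} across the fragments never reaches {FG}.
C → E is preserved.
E → CD is preserved.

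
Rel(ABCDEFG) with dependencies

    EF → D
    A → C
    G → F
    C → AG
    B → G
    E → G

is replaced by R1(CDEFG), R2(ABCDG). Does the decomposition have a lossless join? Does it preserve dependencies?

lossy but dependency-preserving

Lossless test: (CDG)⁺ = {ACDFG}, which is a superkey of neither fragment — lossy.
Dependency preservation: every FD's attributes lie within a single fragment, so each can be enforced locally — preserved.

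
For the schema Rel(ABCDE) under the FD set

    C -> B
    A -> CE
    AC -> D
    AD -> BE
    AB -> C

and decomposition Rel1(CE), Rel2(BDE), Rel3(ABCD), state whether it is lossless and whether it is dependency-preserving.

lossy and not dependency-preserving

Lossless test (chase): Rows 1 and 3 agree on C; apply C→B and equate their B entries. No row becomes fully distinguished — the join is lossy.
Dependency preservation: the restricted closure of {A} across the fragments never reaches {CE}, so A → CE cannot be enforced without a join — not preserved.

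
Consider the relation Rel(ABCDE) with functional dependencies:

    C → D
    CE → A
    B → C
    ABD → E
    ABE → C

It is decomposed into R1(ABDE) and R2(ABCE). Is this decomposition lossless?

Common attributes: R1 ∩ R2 = {ABE}.
Closure of {ABE}: B → C applies, adding C; C → D applies, adding D. So (ABE)⁺ = {ABCDE}.
This closure contains every attribute of R1, so R1 ∩ R2 → R1. The join is lossless.

Yes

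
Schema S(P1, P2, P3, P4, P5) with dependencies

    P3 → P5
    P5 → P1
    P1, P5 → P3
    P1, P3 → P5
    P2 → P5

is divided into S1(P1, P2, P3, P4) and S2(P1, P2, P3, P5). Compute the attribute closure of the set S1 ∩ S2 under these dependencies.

S1 ∩ S2 = {P1, P2, P3}.
P3 → P5 applies, adding P5
Closure: {P1, P2, P3, P5}.

P1, P2, P3, P5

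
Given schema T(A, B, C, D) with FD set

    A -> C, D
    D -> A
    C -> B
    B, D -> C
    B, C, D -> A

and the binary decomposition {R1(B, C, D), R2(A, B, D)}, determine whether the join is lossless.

Common attributes: R1 ∩ R2 = {B, D}.
Closure of {B, D}: D → A applies, adding A; B, D → C applies, adding C. So (B, D)⁺ = {A, B, C, D}.
This closure contains every attribute of R1, so R1 ∩ R2 → R1. The join is lossless.

Yes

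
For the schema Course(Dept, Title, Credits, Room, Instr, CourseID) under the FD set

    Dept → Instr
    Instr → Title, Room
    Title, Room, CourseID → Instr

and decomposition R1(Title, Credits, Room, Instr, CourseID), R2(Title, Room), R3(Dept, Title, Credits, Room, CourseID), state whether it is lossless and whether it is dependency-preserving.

lossless but not dependency-preserving

Lossless test (chase): Rows 1 and 3 agree on Title, Room, CourseID; apply Title, Room, CourseID→Instr and equate their Instr entries. Row 3 is now all distinguished symbols — the join is lossless.
Dependency preservation: the restricted closure of {Dept} across the fragments never reaches {Instr}, so Dept → Instr cannot be enforced without a join — not preserved.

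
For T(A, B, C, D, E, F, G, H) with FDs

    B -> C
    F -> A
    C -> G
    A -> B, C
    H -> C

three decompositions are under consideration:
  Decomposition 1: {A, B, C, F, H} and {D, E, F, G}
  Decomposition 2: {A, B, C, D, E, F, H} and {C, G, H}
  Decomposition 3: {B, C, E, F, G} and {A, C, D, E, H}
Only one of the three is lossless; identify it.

Decomposition 1: common = {F}, closure = {A, B, C, F, G} → lossy.
Decomposition 2: common = {C, H}, closure = {C, G, H} → lossless.
Decomposition 3: common = {C, E}, closure = {C, E, G} → lossy.

Decomposition 2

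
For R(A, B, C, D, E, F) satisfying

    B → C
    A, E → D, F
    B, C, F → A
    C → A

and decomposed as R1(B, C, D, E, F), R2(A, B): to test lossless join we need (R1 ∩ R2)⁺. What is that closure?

R1 ∩ R2 = {B}.
B → C applies, adding C
C → A applies, adding A
Closure: {A, B, C}.

A, B, C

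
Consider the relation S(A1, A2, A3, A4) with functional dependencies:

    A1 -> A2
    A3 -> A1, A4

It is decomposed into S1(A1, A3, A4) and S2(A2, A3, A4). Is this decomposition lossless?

Common attributes: S1 ∩ S2 = {A3, A4}.
Closure of {A3, A4}: A3 → A1, A4 applies, adding A1; A1 → A2 applies, adding A2. So (A3, A4)⁺ = {A1, A2, A3, A4}.
This closure contains every attribute of S1, so S1 ∩ S2 → S1. The join is lossless.

Yes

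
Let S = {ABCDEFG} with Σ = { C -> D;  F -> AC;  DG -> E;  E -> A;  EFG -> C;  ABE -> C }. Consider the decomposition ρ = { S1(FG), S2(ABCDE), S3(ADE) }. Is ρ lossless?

Chase test. Columns are ABCDEFG; row i has aⱼ where attribute j ∈ Si, else bᵢⱼ.
Initial tableau (one row per fragment):
  row 1: b11 b12 b13 b14 b15 a6 a7
  row 2: a1 a2 a3 a4 a5 b26 b27
  row 3: a1 b32 b33 a4 a5 b36 b37
No row becomes fully distinguished — the join is lossy.

No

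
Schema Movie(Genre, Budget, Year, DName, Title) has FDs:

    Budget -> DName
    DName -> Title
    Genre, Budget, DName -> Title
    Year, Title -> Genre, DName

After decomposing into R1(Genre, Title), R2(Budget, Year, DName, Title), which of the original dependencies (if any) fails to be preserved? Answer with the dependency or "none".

Year, Title -> Genre, DName

Check Year, Title → Genre, DName: no single fragment contains all of {Genre, Year, DName, Title}, and the restricted closure of {Year, Title} across the fragments never reaches {Genre, DName}.
Budget → DName is preserved.
DName → Title is preserved.
Genre, Budget, DName → Title is preserved.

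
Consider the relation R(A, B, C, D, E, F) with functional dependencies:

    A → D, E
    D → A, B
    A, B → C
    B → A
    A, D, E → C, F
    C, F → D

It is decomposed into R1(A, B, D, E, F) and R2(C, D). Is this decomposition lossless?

Common attributes: R1 ∩ R2 = {D}.
Closure of {D}: D → A, B applies, adding A, B; A, B → C applies, adding C; A → D, E applies, adding E; A, D, E → C, F applies, adding F. So (D)⁺ = {A, B, C, D, E, F}.
This closure contains every attribute of R1, so R1 ∩ R2 → R1. The join is lossless.

Yes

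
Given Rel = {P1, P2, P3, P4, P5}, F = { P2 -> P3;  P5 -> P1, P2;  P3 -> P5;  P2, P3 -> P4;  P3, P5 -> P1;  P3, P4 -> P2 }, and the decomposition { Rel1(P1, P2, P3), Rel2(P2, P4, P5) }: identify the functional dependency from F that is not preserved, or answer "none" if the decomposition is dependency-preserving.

P2 → P3 lies within Rel1.
P5 → P1, P2: restricted closure across fragments reaches P1, P2.
P3 → P5: restricted closure across fragments reaches P5.
P2, P3 → P4: restricted closure across fragments reaches P4.
P3, P5 → P1: restricted closure across fragments reaches P1.
P3, P4 → P2: restricted closure across fragments reaches P2.
Every dependency is enforceable on the fragments, so the decomposition is dependency-preserving.

none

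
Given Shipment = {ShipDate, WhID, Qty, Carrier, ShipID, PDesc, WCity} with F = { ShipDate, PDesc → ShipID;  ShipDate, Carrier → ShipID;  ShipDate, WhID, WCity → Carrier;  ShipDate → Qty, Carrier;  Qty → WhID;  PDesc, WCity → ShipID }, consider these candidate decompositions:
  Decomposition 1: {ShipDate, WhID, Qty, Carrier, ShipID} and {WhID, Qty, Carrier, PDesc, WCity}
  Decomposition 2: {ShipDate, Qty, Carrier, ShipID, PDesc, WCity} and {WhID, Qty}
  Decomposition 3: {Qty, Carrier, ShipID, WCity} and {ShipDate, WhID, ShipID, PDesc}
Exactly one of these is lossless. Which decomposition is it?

Decomposition 1: common = {WhID, Qty, Carrier}, closure = {WhID, Qty, Carrier} → lossy.
Decomposition 2: common = {Qty}, closure = {WhID, Qty} → lossless.
Decomposition 3: common = {ShipID}, closure = {ShipID} → lossy.

Decomposition 2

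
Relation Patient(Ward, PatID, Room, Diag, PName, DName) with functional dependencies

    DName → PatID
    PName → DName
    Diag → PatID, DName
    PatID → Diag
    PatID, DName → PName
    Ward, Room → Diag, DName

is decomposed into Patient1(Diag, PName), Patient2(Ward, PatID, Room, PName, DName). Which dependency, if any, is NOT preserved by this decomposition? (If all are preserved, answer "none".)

DName → PatID lies within Patient2.
PName → DName lies within Patient2.
Diag → PatID, DName: restricted closure across fragments reaches PatID, DName.
PatID → Diag: restricted closure across fragments reaches Diag.
PatID, DName → PName lies within Patient2.
Ward, Room → Diag, DName: restricted closure across fragments reaches Diag, DName.
Every dependency is enforceable on the fragments, so the decomposition is dependency-preserving.

none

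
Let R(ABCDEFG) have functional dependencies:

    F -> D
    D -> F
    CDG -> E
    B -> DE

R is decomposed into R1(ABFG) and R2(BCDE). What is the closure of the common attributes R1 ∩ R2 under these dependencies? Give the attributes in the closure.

BDEF

R1 ∩ R2 = {B}.
B → DE applies, adding DE
D → F applies, adding F
Closure: {BDEF}.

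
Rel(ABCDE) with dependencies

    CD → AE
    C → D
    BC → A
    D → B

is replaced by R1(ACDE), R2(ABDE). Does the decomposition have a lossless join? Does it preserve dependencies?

Lossless test: (ADE)⁺ = {ABDE}, which contains all of one fragment — lossless.
Dependency preservation: BC → A is not contained in any single fragment, but the restricted closure of its left-hand side across the fragments still reaches the right-hand side; the remaining FDs each lie inside some fragment. All dependencies are preserved.

lossless and dependency-preserving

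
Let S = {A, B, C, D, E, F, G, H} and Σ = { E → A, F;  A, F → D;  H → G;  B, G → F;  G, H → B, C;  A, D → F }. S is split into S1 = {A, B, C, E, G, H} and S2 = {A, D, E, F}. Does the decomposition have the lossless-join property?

Yes

Common attributes: S1 ∩ S2 = {A, E}.
Closure of {A, E}: E → A, F applies, adding F; A, F → D applies, adding D. So (A, E)⁺ = {A, D, E, F}.
This closure contains every attribute of S2, so S1 ∩ S2 → S2. The join is lossless.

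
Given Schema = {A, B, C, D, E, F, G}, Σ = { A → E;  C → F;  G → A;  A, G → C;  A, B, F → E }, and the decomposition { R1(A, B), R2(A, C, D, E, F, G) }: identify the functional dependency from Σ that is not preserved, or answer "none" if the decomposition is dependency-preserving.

none

A → E lies within R2.
C → F lies within R2.
G → A lies within R2.
A, G → C lies within R2.
A, B, F → E: restricted closure across fragments reaches E.
Every dependency is enforceable on the fragments, so the decomposition is dependency-preserving.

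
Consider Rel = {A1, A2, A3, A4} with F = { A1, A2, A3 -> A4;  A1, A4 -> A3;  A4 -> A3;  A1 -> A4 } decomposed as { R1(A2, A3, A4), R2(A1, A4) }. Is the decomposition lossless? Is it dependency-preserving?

lossy but dependency-preserving

Lossless test: (A4)⁺ = {A3, A4}, which is a superkey of neither fragment — lossy.
Dependency preservation: A1, A2, A3 → A4; A1, A4 → A3 are not contained in any single fragment, but the restricted closure of each left-hand side across the fragments still reaches the right-hand side; the remaining FDs each lie inside some fragment. All dependencies are preserved.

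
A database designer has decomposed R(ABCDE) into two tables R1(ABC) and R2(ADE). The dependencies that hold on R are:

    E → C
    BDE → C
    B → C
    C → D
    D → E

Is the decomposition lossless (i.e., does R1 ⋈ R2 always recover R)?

No

Common attributes: R1 ∩ R2 = {A}.
No dependency enlarges {A}, so (A)⁺ = {A}.
The closure contains neither all of R1 = {ABC} nor all of R2 = {ADE}, so the common attributes are not a superkey of either fragment. The join is lossy.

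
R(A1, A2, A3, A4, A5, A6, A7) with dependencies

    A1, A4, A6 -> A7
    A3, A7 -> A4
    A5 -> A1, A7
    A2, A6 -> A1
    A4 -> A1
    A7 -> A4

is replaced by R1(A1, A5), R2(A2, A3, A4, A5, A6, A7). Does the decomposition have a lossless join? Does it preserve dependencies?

lossless but not dependency-preserving

Lossless test: (A5)⁺ = {A1, A4, A5, A7}, which contains all of one fragment — lossless.
Dependency preservation: the restricted closure of {A2, A6} across the fragments never reaches {A1}, so A2, A6 → A1 cannot be enforced without a join — not preserved.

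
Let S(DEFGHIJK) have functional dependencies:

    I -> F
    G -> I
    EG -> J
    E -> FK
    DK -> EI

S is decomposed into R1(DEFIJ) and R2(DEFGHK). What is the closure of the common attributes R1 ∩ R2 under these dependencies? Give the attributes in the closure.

R1 ∩ R2 = {DEF}.
E → FK applies, adding K
DK → EI applies, adding I
Closure: {DEFIK}.

DEFIK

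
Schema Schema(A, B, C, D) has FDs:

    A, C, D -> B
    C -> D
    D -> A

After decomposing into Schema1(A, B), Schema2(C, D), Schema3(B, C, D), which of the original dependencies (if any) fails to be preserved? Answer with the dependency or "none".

D -> A

Check D → A: no single fragment contains all of {A, D}, and the restricted closure of {D} across the fragments never reaches {A}.
A, C, D → B is preserved.
C → D is preserved.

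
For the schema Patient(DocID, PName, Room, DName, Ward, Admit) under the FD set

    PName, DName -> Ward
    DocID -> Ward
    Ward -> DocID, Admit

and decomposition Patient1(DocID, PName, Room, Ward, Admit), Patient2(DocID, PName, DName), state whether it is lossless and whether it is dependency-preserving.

Lossless test: (DocID, PName)⁺ = {DocID, PName, Ward, Admit}, which is a superkey of neither fragment — lossy.
Dependency preservation: PName, DName → Ward is not contained in any single fragment, but the restricted closure of its left-hand side across the fragments still reaches the right-hand side; the remaining FDs each lie inside some fragment. All dependencies are preserved.

lossy but dependency-preserving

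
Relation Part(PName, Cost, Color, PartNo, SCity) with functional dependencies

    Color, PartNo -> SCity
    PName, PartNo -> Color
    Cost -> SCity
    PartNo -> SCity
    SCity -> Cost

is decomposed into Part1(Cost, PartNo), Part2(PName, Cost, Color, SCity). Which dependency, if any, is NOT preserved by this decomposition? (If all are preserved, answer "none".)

PName, PartNo -> Color

Check PName, PartNo → Color: no single fragment contains all of {PName, Color, PartNo}, and the restricted closure of {PName, PartNo} across the fragments never reaches {Color}.
Color, PartNo → SCity is preserved.
Cost → SCity is preserved.
PartNo → SCity is preserved.
SCity → Cost is preserved.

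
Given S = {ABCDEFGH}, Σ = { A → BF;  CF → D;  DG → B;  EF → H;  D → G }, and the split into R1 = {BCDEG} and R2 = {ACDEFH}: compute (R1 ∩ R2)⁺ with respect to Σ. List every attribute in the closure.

BCDEG

R1 ∩ R2 = {CDE}.
D → G applies, adding G
DG → B applies, adding B
Closure: {BCDEG}.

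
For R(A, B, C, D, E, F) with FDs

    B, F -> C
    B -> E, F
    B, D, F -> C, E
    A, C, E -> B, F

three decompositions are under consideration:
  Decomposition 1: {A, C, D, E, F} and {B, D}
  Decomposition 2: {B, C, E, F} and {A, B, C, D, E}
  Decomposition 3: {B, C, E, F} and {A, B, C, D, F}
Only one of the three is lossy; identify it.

Decomposition 1

Decomposition 1: common = {D}, closure = {D} → lossy.
Decomposition 2: common = {B, C, E}, closure = {B, C, E, F} → lossless.
Decomposition 3: common = {B, C, F}, closure = {B, C, E, F} → lossless.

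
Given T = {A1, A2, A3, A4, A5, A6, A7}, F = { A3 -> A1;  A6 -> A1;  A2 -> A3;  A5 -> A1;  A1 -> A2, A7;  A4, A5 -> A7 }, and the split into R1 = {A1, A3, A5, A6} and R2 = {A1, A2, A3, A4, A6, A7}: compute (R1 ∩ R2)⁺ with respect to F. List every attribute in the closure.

A1, A2, A3, A6, A7

R1 ∩ R2 = {A1, A3, A6}.
A1 → A2, A7 applies, adding A2, A7
Closure: {A1, A2, A3, A6, A7}.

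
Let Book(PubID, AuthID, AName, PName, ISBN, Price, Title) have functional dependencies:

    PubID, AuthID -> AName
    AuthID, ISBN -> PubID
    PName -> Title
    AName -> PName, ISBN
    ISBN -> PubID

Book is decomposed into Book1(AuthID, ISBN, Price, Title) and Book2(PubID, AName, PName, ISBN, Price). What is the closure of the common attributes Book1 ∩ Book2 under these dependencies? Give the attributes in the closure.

PubID, ISBN, Price

Book1 ∩ Book2 = {ISBN, Price}.
ISBN → PubID applies, adding PubID
Closure: {PubID, ISBN, Price}.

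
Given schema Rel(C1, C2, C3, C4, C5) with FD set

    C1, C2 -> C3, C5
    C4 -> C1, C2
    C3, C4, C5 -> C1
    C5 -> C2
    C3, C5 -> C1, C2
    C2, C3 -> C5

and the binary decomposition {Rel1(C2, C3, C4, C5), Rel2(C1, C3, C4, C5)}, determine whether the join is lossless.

Common attributes: Rel1 ∩ Rel2 = {C3, C4, C5}.
Closure of {C3, C4, C5}: C4 → C1, C2 applies, adding C1, C2. So (C3, C4, C5)⁺ = {C1, C2, C3, C4, C5}.
This closure contains every attribute of Rel1, so Rel1 ∩ Rel2 → Rel1. The join is lossless.

Yes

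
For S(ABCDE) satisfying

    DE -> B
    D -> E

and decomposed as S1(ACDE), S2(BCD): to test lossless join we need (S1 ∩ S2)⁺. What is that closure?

S1 ∩ S2 = {CD}.
D → E applies, adding E
DE → B applies, adding B
Closure: {BCDE}.

BCDE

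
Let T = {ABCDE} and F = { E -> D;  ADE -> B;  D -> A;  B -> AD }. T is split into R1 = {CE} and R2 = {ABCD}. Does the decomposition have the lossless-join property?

No

Common attributes: R1 ∩ R2 = {C}.
No dependency enlarges {C}, so (C)⁺ = {C}.
The closure contains neither all of R1 = {CE} nor all of R2 = {ABCD}, so the common attributes are not a superkey of either fragment. The join is lossy.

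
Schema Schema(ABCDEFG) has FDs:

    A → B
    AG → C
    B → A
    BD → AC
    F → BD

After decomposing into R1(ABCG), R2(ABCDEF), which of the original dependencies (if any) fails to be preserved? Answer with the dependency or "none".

none

A → B lies within R1.
AG → C lies within R1.
B → A lies within R1.
BD → AC lies within R2.
F → BD lies within R2.
Every dependency is enforceable on the fragments, so the decomposition is dependency-preserving.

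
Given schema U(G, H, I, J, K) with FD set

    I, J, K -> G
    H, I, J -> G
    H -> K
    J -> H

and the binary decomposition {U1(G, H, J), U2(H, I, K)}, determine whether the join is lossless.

No

Common attributes: U1 ∩ U2 = {H}.
Closure of {H}: H → K applies, adding K. So (H)⁺ = {H, K}.
The closure contains neither all of U1 = {G, H, J} nor all of U2 = {H, I, K}, so the common attributes are not a superkey of either fragment. The join is lossy.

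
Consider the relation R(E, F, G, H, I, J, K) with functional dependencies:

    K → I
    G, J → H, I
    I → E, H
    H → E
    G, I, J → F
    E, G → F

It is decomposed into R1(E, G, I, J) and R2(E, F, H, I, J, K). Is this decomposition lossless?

No

Common attributes: R1 ∩ R2 = {E, I, J}.
Closure of {E, I, J}: I → E, H applies, adding H. So (E, I, J)⁺ = {E, H, I, J}.
The closure contains neither all of R1 = {E, G, I, J} nor all of R2 = {E, F, H, I, J, K}, so the common attributes are not a superkey of either fragment. The join is lossy.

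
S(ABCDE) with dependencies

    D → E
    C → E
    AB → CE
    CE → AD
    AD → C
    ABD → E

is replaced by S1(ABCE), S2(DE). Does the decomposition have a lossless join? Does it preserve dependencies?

Lossless test: (E)⁺ = {E}, which is a superkey of neither fragment — lossy.
Dependency preservation: the restricted closure of {CE} across the fragments never reaches {AD}, so CE → AD cannot be enforced without a join — not preserved.

lossy and not dependency-preserving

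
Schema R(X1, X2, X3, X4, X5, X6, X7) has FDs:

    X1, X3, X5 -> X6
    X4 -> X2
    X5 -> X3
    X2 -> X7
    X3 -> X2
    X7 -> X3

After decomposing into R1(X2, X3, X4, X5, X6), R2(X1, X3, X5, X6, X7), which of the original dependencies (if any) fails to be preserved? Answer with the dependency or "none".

none

X1, X3, X5 → X6 lies within R2.
X4 → X2 lies within R1.
X5 → X3 lies within R1.
X2 → X7: restricted closure across fragments reaches X7.
X3 → X2 lies within R1.
X7 → X3 lies within R2.
Every dependency is enforceable on the fragments, so the decomposition is dependency-preserving.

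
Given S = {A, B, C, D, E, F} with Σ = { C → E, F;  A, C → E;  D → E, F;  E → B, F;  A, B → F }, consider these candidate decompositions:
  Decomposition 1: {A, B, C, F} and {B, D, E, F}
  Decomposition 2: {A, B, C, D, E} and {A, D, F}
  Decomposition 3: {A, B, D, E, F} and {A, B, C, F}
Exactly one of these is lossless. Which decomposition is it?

Decomposition 2

Decomposition 1: common = {B, F}, closure = {B, F} → lossy.
Decomposition 2: common = {A, D}, closure = {A, B, D, E, F} → lossless.
Decomposition 3: common = {A, B, F}, closure = {A, B, F} → lossy.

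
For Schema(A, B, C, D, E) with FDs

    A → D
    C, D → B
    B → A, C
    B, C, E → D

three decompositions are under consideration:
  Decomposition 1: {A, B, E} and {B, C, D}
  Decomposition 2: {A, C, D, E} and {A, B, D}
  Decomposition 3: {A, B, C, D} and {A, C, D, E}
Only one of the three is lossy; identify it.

Decomposition 2

Decomposition 1: common = {B}, closure = {A, B, C, D} → lossless.
Decomposition 2: common = {A, D}, closure = {A, D} → lossy.
Decomposition 3: common = {A, C, D}, closure = {A, B, C, D} → lossless.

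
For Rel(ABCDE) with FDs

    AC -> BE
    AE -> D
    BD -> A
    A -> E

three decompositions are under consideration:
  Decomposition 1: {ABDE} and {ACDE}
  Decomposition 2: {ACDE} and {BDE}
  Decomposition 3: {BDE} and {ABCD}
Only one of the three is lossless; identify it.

Decomposition 3

Decomposition 1: common = {ADE}, closure = {ADE} → lossy.
Decomposition 2: common = {DE}, closure = {DE} → lossy.
Decomposition 3: common = {BD}, closure = {ABDE} → lossless.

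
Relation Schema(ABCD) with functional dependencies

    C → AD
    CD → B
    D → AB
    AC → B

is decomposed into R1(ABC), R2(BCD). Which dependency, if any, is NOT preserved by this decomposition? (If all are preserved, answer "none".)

D → AB

Check D → AB: no single fragment contains all of {ABD}, and the restricted closure of {D} across the fragments never reaches {AB}.
C → AD is preserved.
CD → B is preserved.
AC → B is preserved.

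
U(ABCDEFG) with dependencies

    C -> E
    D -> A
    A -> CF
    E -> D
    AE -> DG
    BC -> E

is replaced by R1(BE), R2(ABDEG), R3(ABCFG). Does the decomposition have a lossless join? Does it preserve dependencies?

Lossless test (chase): Rows 2 and 3 agree on A; apply A→CF and equate their CF entries. Rows 1 and 2 agree on E; apply E→D and equate their D entries. Rows 2 and 3 agree on BC; apply BC→E and equate their E entries. Rows 1 and 2 agree on D; apply D→A and equate their A entries. Rows 1 and 2 agree on A; apply A→CF and equate their CF entries. Rows 1 and 3 agree on E; apply E→D and equate their D entries. Rows 1 and 2 agree on AE; apply AE→DG and equate their DG entries. Row 1 is now all distinguished symbols — the join is lossless.
Dependency preservation: C → E; BC → E are not contained in any single fragment, but the restricted closure of each left-hand side across the fragments still reaches the right-hand side; the remaining FDs each lie inside some fragment. All dependencies are preserved.

lossless and dependency-preserving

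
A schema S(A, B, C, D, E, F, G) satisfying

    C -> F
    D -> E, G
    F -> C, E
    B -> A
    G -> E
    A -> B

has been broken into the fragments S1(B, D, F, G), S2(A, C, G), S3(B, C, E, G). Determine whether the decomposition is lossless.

No

Chase test. Columns are A, B, C, D, E, F, G; row i has aⱼ where attribute j ∈ Si, else bᵢⱼ.
Initial tableau (one row per fragment):
  row 1: b11 a2 b13 a4 b15 a6 a7
  row 2: a1 b22 a3 b24 b25 b26 a7
  row 3: b31 a2 a3 b34 a5 b36 a7
Rows 2 and 3 agree on C; apply C→F and equate their F entries.
Rows 2 and 3 agree on F; apply F→C, E and equate their C, E entries.
Rows 1 and 3 agree on B; apply B→A and equate their A entries.
Rows 1 and 2 agree on G; apply G→E and equate their E entries.
No row becomes fully distinguished — the join is lossy.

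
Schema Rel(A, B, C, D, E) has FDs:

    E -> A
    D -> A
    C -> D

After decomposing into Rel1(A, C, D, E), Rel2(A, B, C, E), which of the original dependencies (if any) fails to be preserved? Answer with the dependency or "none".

none

E → A lies within Rel1.
D → A lies within Rel1.
C → D lies within Rel1.
Every dependency is enforceable on the fragments, so the decomposition is dependency-preserving.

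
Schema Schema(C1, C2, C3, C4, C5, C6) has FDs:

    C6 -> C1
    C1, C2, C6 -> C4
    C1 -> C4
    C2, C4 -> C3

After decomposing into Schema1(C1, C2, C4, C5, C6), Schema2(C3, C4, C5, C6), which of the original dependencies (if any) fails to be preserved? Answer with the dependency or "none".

Check C2, C4 → C3: no single fragment contains all of {C2, C3, C4}, and the restricted closure of {C2, C4} across the fragments never reaches {C3}.
C6 → C1 is preserved.
C1, C2, C6 → C4 is preserved.
C1 → C4 is preserved.

C2, C4 -> C3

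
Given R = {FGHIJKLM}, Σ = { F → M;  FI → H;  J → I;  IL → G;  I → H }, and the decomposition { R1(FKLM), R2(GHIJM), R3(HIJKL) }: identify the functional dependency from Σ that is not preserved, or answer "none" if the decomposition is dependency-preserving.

IL → G

Check IL → G: no single fragment contains all of {GIL}, and the restricted closure of {IL} across the fragments never reaches {G}.
F → M is preserved.
FI → H is preserved.
J → I is preserved.
I → H is preserved.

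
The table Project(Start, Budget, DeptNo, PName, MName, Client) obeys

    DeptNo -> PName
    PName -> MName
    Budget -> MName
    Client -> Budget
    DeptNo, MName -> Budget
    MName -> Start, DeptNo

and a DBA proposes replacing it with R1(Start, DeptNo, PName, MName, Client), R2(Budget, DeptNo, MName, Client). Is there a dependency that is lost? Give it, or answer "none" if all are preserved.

none

DeptNo → PName lies within R1.
PName → MName lies within R1.
Budget → MName lies within R2.
Client → Budget lies within R2.
DeptNo, MName → Budget lies within R2.
MName → Start, DeptNo lies within R1.
Every dependency is enforceable on the fragments, so the decomposition is dependency-preserving.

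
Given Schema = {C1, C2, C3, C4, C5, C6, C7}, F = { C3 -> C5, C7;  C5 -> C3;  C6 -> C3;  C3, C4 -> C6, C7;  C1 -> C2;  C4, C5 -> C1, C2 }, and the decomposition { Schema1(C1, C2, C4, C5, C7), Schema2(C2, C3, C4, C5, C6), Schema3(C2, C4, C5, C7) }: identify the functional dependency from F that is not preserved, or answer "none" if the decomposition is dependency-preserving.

none

C3 → C5, C7: restricted closure across fragments reaches C5, C7.
C5 → C3 lies within Schema2.
C6 → C3 lies within Schema2.
C3, C4 → C6, C7: restricted closure across fragments reaches C6, C7.
C1 → C2 lies within Schema1.
C4, C5 → C1, C2 lies within Schema1.
Every dependency is enforceable on the fragments, so the decomposition is dependency-preserving.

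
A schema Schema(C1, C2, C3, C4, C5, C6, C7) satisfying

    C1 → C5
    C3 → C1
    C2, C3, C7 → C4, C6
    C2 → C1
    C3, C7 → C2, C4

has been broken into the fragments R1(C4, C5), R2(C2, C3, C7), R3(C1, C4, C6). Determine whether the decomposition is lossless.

No

Chase test. Columns are C1, C2, C3, C4, C5, C6, C7; row i has aⱼ where attribute j ∈ Ri, else bᵢⱼ.
Initial tableau (one row per fragment):
  row 1: b11 b12 b13 a4 a5 b16 b17
  row 2: b21 a2 a3 b24 b25 b26 a7
  row 3: a1 b32 b33 a4 b35 a6 b37
No row becomes fully distinguished — the join is lossy.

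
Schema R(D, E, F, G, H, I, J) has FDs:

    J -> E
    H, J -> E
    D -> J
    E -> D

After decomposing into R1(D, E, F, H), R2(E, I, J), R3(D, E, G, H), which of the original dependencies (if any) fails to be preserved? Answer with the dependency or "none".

J → E lies within R2.
H, J → E: restricted closure across fragments reaches E.
D → J: restricted closure across fragments reaches J.
E → D lies within R1.
Every dependency is enforceable on the fragments, so the decomposition is dependency-preserving.

none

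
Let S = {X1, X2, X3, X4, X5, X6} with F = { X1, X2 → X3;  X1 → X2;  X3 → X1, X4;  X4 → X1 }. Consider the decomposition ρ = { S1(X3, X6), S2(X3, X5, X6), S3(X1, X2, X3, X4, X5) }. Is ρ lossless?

Yes

Chase test. Columns are X1, X2, X3, X4, X5, X6; row i has aⱼ where attribute j ∈ Si, else bᵢⱼ.
Initial tableau (one row per fragment):
  row 1: b11 b12 a3 b14 b15 a6
  row 2: b21 b22 a3 b24 a5 a6
  row 3: a1 a2 a3 a4 a5 b36
Rows 1 and 2 agree on X3; apply X3→X1, X4 and equate their X1, X4 entries.
Rows 1 and 3 agree on X3; apply X3→X1, X4 and equate their X1, X4 entries.
Rows 1 and 2 agree on X1; apply X1→X2 and equate their X2 entries.
Rows 1 and 3 agree on X1; apply X1→X2 and equate their X2 entries.
Row 2 is now all distinguished symbols — the join is lossless.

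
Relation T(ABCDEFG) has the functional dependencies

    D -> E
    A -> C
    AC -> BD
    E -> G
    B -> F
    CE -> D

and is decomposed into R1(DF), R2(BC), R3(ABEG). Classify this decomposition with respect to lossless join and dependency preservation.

lossy and not dependency-preserving

Lossless test (chase): Rows 2 and 3 agree on B; apply B→F and equate their F entries. No row becomes fully distinguished — the join is lossy.
Dependency preservation: the restricted closure of {D} across the fragments never reaches {E}, so D → E cannot be enforced without a join — not preserved.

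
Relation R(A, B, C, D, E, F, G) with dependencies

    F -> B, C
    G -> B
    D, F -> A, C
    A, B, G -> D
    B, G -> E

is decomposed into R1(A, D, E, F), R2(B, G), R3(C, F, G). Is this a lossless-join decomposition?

Chase test. Columns are A, B, C, D, E, F, G; row i has aⱼ where attribute j ∈ Ri, else bᵢⱼ.
Initial tableau (one row per fragment):
  row 1: a1 b12 b13 a4 a5 a6 b17
  row 2: b21 a2 b23 b24 b25 b26 a7
  row 3: b31 b32 a3 b34 b35 a6 a7
Rows 1 and 3 agree on F; apply F→B, C and equate their B, C entries.
Rows 2 and 3 agree on G; apply G→B and equate their B entries.
Rows 2 and 3 agree on B, G; apply B, G→E and equate their E entries.
No row becomes fully distinguished — the join is lossy.

No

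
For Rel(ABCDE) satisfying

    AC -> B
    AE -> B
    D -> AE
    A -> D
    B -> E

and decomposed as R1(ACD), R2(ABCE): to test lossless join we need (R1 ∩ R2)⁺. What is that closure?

ABCDE

R1 ∩ R2 = {AC}.
AC → B applies, adding B
A → D applies, adding D
B → E applies, adding E
Closure: {ABCDE}.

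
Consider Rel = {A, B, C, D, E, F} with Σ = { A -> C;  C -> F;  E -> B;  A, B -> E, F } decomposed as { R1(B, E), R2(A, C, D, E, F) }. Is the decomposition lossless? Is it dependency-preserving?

lossless but not dependency-preserving

Lossless test: (E)⁺ = {B, E}, which contains all of one fragment — lossless.
Dependency preservation: the restricted closure of {A, B} across the fragments never reaches {E, F}, so A, B → E, F cannot be enforced without a join — not preserved.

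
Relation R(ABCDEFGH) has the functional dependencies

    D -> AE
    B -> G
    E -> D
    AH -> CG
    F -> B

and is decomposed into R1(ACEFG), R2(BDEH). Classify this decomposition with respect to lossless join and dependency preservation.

Lossless test: (E)⁺ = {ADE}, which is a superkey of neither fragment — lossy.
Dependency preservation: the restricted closure of {B} across the fragments never reaches {G}, so B → G cannot be enforced without a join — not preserved.

lossy and not dependency-preserving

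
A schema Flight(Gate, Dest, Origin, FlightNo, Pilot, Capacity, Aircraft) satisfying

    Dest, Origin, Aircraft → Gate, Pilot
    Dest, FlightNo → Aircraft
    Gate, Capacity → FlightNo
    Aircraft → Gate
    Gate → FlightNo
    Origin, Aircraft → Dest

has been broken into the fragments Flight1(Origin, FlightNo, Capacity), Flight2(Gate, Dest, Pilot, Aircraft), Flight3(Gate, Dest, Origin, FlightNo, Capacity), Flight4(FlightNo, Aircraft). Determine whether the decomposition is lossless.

Chase test. Columns are Gate, Dest, Origin, FlightNo, Pilot, Capacity, Aircraft; row i has aⱼ where attribute j ∈ Flighti, else bᵢⱼ.
Initial tableau (one row per fragment):
  row 1: b11 b12 a3 a4 b15 a6 b17
  row 2: a1 a2 b23 b24 a5 b26 a7
  row 3: a1 a2 a3 a4 b35 a6 b37
  row 4: b41 b42 b43 a4 b45 b46 a7
Rows 2 and 4 agree on Aircraft; apply Aircraft→Gate and equate their Gate entries.
Rows 2 and 3 agree on Gate; apply Gate→FlightNo and equate their FlightNo entries.
Rows 2 and 3 agree on Dest, FlightNo; apply Dest, FlightNo→Aircraft and equate their Aircraft entries.
No row becomes fully distinguished — the join is lossy.

No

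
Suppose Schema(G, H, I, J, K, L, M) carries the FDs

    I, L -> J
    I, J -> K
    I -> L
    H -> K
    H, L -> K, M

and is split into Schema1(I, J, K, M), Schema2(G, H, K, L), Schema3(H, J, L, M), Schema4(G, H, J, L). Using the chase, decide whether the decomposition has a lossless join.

Chase test. Columns are G, H, I, J, K, L, M; row i has aⱼ where attribute j ∈ Schemai, else bᵢⱼ.
Initial tableau (one row per fragment):
  row 1: b11 b12 a3 a4 a5 b16 a7
  row 2: a1 a2 b23 b24 a5 a6 b27
  row 3: b31 a2 b33 a4 b35 a6 a7
  row 4: a1 a2 b43 a4 b45 a6 b47
Rows 2 and 3 agree on H; apply H→K and equate their K entries.
Rows 2 and 4 agree on H; apply H→K and equate their K entries.
Rows 2 and 3 agree on H, L; apply H, L→K, M and equate their K, M entries.
Rows 2 and 4 agree on H, L; apply H, L→K, M and equate their K, M entries.
No row becomes fully distinguished — the join is lossy.

No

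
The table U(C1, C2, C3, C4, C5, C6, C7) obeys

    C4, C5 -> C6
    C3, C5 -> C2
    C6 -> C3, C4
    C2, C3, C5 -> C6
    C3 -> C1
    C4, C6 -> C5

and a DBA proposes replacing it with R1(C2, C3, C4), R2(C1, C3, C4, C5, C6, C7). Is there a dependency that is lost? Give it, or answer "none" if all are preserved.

C3, C5 -> C2

Check C3, C5 → C2: no single fragment contains all of {C2, C3, C5}, and the restricted closure of {C3, C5} across the fragments never reaches {C2}.
C4, C5 → C6 is preserved.
C6 → C3, C4 is preserved.
C2, C3, C5 → C6 is preserved.
C3 → C1 is preserved.
C4, C6 → C5 is preserved.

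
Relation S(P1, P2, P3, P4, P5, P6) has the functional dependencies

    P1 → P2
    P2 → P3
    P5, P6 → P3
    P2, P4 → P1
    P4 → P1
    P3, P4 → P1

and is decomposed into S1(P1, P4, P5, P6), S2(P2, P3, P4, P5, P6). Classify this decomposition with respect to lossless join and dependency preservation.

Lossless test: (P4, P5, P6)⁺ = {P1, P2, P3, P4, P5, P6}, which contains all of one fragment — lossless.
Dependency preservation: the restricted closure of {P1} across the fragments never reaches {P2}, so P1 → P2 cannot be enforced without a join — not preserved.

lossless but not dependency-preserving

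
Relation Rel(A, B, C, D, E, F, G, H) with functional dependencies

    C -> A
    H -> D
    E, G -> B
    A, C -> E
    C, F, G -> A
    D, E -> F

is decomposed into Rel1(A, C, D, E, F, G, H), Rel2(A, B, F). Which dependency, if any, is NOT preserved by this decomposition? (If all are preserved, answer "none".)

Check E, G → B: no single fragment contains all of {B, E, G}, and the restricted closure of {E, G} across the fragments never reaches {B}.
C → A is preserved.
H → D is preserved.
A, C → E is preserved.
C, F, G → A is preserved.
D, E → F is preserved.

E, G -> B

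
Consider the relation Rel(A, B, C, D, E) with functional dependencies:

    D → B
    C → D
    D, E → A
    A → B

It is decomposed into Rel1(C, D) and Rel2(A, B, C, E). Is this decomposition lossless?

Yes

Common attributes: Rel1 ∩ Rel2 = {C}.
Closure of {C}: C → D applies, adding D; D → B applies, adding B. So (C)⁺ = {B, C, D}.
This closure contains every attribute of Rel1, so Rel1 ∩ Rel2 → Rel1. The join is lossless.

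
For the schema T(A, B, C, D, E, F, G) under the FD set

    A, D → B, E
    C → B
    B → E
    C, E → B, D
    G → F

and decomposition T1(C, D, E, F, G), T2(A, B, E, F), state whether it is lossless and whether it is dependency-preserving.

Lossless test: (E, F)⁺ = {E, F}, which is a superkey of neither fragment — lossy.
Dependency preservation: the restricted closure of {A, D} across the fragments never reaches {B, E}, so A, D → B, E cannot be enforced without a join — not preserved.

lossy and not dependency-preserving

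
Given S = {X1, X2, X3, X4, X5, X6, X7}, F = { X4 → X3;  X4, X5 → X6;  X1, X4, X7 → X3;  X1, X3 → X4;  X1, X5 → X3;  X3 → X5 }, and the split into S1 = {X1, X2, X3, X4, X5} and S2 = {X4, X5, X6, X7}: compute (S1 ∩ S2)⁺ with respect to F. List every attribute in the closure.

X3, X4, X5, X6

S1 ∩ S2 = {X4, X5}.
X4 → X3 applies, adding X3
X4, X5 → X6 applies, adding X6
Closure: {X3, X4, X5, X6}.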